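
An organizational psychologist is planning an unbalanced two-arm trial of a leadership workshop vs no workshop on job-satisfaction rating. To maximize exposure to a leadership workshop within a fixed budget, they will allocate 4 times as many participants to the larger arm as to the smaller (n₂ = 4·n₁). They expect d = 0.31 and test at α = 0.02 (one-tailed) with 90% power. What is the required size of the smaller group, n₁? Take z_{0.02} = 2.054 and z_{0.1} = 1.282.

With allocation ratio k = n₂/n₁ = 4, Var(x̄₁−x̄₂) = σ²(1/n₁ + 1/(k·n₁)) = σ²·(k+1)/(k·n₁).
So n₁ = (1 + 1/k)·((z_{α} + z_β)/d)² = 1.250 × (3.336/0.31)².
n₁ = 1.250 × 115.81 = 144.8.
Round up: n₁ = 145, giving n₂ = 4 × 145 = 580.

n₁ = 145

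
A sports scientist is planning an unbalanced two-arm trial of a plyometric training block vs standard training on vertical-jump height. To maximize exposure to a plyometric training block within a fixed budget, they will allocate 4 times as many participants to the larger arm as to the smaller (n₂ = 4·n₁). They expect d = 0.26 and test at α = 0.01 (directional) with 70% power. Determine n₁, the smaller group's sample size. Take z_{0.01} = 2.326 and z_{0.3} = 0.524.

n₁ = 151

With allocation ratio k = n₂/n₁ = 4, Var(x̄₁−x̄₂) = σ²(1/n₁ + 1/(k·n₁)) = σ²·(k+1)/(k·n₁).
So n₁ = (1 + 1/k)·((z_{α} + z_β)/d)² = 1.250 × (2.850/0.26)².
n₁ = 1.250 × 120.16 = 150.2.
Round up: n₁ = 151, giving n₂ = 4 × 151 = 604.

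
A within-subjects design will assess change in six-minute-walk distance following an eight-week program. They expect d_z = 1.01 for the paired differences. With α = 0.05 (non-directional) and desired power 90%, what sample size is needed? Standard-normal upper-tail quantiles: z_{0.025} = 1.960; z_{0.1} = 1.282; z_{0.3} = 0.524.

n = 11 pairs

For a paired (one-sample on differences) test: n = ((z_{α/2} + z_β) / d)².
z_{α/2} + z_β = 1.960 + 1.282 = 3.242.
n = (3.242 / 1.01)² = 3.210² = 10.30.
Round up.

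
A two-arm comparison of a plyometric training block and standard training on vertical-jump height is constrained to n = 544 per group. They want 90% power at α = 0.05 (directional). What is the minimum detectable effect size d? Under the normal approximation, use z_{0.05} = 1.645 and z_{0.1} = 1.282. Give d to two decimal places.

For two independent groups of n = 544 each: d_min = (z_{α} + z_β)·√(2/n).
z-sum = 1.645 + 1.282 = 2.927.
d_min = 2.927 × √(2/544) = 2.927 × 0.0606 = 0.177.

d_min ≈ 0.18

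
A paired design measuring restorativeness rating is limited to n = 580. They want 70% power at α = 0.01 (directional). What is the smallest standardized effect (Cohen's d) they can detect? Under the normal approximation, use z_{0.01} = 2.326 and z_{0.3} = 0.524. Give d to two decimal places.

d_min ≈ 0.12

For a single sample (or paired design) of n = 580: d_min = (z_{α} + z_β)/√n.
z-sum = 2.326 + 0.524 = 2.850.
d_min = 2.850 / √580 = 2.850 / 24.083 = 0.118.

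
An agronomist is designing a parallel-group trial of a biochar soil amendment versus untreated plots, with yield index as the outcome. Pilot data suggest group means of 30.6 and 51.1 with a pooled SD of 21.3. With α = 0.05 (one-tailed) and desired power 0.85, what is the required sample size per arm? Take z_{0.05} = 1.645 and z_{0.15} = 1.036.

n = 16 per group

Cohen's d = |M₁ − M₂| / SD_pooled = |30.6 − 51.1| / 21.3 = 20.5 / 21.3 = 0.962.
For two independent groups with equal n: n = 2·((z_{α} + z_β) / d)².
z_{α} + z_β = 1.645 + 1.036 = 2.681.
n = 2 × (2.681 / 0.962)² = 2 × 2.787² = 2 × 7.77 = 15.5.
Round up to the next whole participant.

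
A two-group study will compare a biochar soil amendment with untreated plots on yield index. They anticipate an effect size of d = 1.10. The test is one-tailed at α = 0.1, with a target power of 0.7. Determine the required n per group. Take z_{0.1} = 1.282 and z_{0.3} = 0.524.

n = 6 per group

For two independent groups with equal n: n = 2·((z_{α} + z_β) / d)².
z_{α} + z_β = 1.282 + 0.524 = 1.806.
n = 2 × (1.806 / 1.10)² = 2 × 1.642² = 2 × 2.70 = 5.4.
Round up to the next whole participant.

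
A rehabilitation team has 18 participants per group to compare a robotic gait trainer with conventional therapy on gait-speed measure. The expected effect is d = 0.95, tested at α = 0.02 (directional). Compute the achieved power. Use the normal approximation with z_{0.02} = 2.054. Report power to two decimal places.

For two equal groups, power = Φ(d·√(n/2) − z_{α}).
d·√(n/2) = 0.95 × √(18/2) = 0.95 × 3.000 = 2.850.
z_β = 2.850 − 2.054 = 0.796.
Power = Φ(0.796) = 0.787.

power ≈ 0.79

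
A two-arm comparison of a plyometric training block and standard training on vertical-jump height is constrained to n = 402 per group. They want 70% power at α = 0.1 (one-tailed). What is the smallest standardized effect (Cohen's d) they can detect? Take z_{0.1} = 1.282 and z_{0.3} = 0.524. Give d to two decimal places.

For two independent groups of n = 402 each: d_min = (z_{α} + z_β)·√(2/n).
z-sum = 1.282 + 0.524 = 1.806.
d_min = 1.806 × √(2/402) = 1.806 × 0.0705 = 0.127.

d_min ≈ 0.13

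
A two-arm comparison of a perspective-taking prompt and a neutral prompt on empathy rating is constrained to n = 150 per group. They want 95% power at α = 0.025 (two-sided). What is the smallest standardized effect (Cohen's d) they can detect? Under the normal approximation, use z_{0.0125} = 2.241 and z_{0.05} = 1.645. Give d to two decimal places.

For two independent groups of n = 150 each: d_min = (z_{α/2} + z_β)·√(2/n).
z-sum = 2.241 + 1.645 = 3.886.
d_min = 3.886 × √(2/150) = 3.886 × 0.1155 = 0.449.

d_min ≈ 0.45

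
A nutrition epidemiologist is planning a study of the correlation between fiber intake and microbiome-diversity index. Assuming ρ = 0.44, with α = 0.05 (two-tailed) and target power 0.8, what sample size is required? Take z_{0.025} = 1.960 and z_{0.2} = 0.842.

n = 39

Fisher's z: C = ½·ln((1+r)/(1−r)) = ½·ln(2.5714) = 0.4722.
n = ((z_{α/2} + z_β)/C)² + 3.
(1.960 + 0.842) / 0.4722 = 2.802 / 0.4722 = 5.934.
n = 5.934² + 3 = 35.21 + 3 = 38.2.
Round up.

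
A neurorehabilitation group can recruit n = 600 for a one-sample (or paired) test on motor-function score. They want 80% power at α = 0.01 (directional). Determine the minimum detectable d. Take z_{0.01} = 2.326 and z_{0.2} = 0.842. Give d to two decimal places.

d_min ≈ 0.13

For a single sample (or paired design) of n = 600: d_min = (z_{α} + z_β)/√n.
z-sum = 2.326 + 0.842 = 3.168.
d_min = 3.168 / √600 = 3.168 / 24.495 = 0.129.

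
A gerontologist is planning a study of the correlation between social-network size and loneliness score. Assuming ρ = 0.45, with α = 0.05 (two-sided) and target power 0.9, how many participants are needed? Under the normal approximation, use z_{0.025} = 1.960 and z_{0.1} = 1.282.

Fisher's z: C = ½·ln((1+r)/(1−r)) = ½·ln(2.6364) = 0.4847.
n = ((z_{α/2} + z_β)/C)² + 3.
(1.960 + 1.282) / 0.4847 = 3.242 / 0.4847 = 6.689.
n = 6.689² + 3 = 44.74 + 3 = 47.7.
Round up.

n = 48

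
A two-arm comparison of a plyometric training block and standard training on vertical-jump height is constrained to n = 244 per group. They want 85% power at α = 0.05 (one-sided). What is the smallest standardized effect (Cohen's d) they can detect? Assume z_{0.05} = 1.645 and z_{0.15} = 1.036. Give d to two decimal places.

For two independent groups of n = 244 each: d_min = (z_{α} + z_β)·√(2/n).
z-sum = 1.645 + 1.036 = 2.681.
d_min = 2.681 × √(2/244) = 2.681 × 0.0905 = 0.243.

d_min ≈ 0.24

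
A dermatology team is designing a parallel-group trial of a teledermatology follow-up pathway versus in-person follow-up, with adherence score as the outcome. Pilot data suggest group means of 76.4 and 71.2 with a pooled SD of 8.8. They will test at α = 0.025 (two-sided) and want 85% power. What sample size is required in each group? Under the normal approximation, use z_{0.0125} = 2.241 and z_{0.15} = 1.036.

Cohen's d = |M₁ − M₂| / SD_pooled = |76.4 − 71.2| / 8.8 = 5.2 / 8.8 = 0.591.
For two independent groups with equal n: n = 2·((z_{α/2} + z_β) / d)².
z_{α/2} + z_β = 2.241 + 1.036 = 3.277.
n = 2 × (3.277 / 0.591)² = 2 × 5.545² = 2 × 30.75 = 61.5.
Round up to the next whole participant.

n = 62 per group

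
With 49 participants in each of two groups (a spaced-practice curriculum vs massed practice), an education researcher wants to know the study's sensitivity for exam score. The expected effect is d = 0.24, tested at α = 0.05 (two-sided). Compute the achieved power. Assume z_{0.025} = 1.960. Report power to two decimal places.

For two equal groups, power = Φ(d·√(n/2) − z_{α/2}).
d·√(n/2) = 0.24 × √(49/2) = 0.24 × 4.950 = 1.188.
z_β = 1.188 − 1.960 = -0.772.
Power = Φ(-0.772) = 0.220.

power ≈ 0.22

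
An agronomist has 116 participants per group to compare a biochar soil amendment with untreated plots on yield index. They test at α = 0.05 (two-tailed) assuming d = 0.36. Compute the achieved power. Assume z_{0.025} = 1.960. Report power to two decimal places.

power ≈ 0.78

For two equal groups, power = Φ(d·√(n/2) − z_{α/2}).
d·√(n/2) = 0.36 × √(116/2) = 0.36 × 7.616 = 2.742.
z_β = 2.742 − 1.960 = 0.782.
Power = Φ(0.782) = 0.783.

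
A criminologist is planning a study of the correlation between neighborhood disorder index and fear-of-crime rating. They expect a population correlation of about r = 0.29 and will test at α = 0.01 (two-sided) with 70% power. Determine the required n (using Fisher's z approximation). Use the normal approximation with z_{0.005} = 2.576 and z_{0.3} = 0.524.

Fisher's z: C = ½·ln((1+r)/(1−r)) = ½·ln(1.8169) = 0.2986.
n = ((z_{α/2} + z_β)/C)² + 3.
(2.576 + 0.524) / 0.2986 = 3.100 / 0.2986 = 10.382.
n = 10.382² + 3 = 107.78 + 3 = 110.8.
Round up.

n = 111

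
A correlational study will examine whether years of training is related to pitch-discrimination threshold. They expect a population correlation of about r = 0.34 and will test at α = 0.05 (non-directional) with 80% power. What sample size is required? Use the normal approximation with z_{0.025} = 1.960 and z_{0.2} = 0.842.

Fisher's z: C = ½·ln((1+r)/(1−r)) = ½·ln(2.0303) = 0.3541.
n = ((z_{α/2} + z_β)/C)² + 3.
(1.960 + 0.842) / 0.3541 = 2.802 / 0.3541 = 7.913.
n = 7.913² + 3 = 62.62 + 3 = 65.6.
Round up.

n = 66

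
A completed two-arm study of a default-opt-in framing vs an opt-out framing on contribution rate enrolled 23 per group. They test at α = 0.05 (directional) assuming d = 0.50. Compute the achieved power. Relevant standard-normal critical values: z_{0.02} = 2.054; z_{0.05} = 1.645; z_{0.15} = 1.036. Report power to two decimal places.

For two equal groups, power = Φ(d·√(n/2) − z_{α}).
d·√(n/2) = 0.50 × √(23/2) = 0.50 × 3.391 = 1.696.
z_β = 1.696 − 1.645 = 0.051.
Power = Φ(0.051) = 0.520.

power ≈ 0.52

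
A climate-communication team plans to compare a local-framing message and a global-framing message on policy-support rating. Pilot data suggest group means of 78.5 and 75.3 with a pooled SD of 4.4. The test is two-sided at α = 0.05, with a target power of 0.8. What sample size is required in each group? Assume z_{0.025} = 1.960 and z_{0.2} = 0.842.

n = 30 per group

Cohen's d = |M₁ − M₂| / SD_pooled = |78.5 − 75.3| / 4.4 = 3.2 / 4.4 = 0.727.
For two independent groups with equal n: n = 2·((z_{α/2} + z_β) / d)².
z_{α/2} + z_β = 1.960 + 0.842 = 2.802.
n = 2 × (2.802 / 0.727)² = 2 × 3.854² = 2 × 14.85 = 29.7.
Round up to the next whole participant.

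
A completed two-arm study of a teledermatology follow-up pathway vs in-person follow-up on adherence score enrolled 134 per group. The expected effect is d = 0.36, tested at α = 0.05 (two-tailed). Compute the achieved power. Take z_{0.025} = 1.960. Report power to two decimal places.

For two equal groups, power = Φ(d·√(n/2) − z_{α/2}).
d·√(n/2) = 0.36 × √(134/2) = 0.36 × 8.185 = 2.947.
z_β = 2.947 − 1.960 = 0.987.
Power = Φ(0.987) = 0.838.

power ≈ 0.84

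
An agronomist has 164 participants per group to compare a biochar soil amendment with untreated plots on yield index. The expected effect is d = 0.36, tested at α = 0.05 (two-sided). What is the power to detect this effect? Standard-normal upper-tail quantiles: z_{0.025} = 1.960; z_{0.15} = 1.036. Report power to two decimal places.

For two equal groups, power = Φ(d·√(n/2) − z_{α/2}).
d·√(n/2) = 0.36 × √(164/2) = 0.36 × 9.055 = 3.260.
z_β = 3.260 − 1.960 = 1.300.
Power = Φ(1.300) = 0.903.

power ≈ 0.90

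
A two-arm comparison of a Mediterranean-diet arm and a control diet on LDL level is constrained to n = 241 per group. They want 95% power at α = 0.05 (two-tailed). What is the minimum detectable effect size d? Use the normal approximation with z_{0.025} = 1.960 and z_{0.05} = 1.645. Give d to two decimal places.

d_min ≈ 0.33

For two independent groups of n = 241 each: d_min = (z_{α/2} + z_β)·√(2/n).
z-sum = 1.960 + 1.645 = 3.605.
d_min = 3.605 × √(2/241) = 3.605 × 0.0911 = 0.328.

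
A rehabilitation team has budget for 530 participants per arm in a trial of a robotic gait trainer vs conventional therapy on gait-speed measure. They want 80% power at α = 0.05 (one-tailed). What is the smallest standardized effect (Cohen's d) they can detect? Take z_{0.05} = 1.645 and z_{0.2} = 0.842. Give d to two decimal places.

d_min ≈ 0.15

For two independent groups of n = 530 each: d_min = (z_{α} + z_β)·√(2/n).
z-sum = 1.645 + 0.842 = 2.487.
d_min = 2.487 × √(2/530) = 2.487 × 0.0614 = 0.153.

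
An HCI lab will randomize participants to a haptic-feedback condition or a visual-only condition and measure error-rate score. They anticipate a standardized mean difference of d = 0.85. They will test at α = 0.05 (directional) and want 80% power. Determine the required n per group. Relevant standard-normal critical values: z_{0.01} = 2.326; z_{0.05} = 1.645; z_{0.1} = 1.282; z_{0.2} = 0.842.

n = 18 per group

For two independent groups with equal n: n = 2·((z_{α} + z_β) / d)².
z_{α} + z_β = 1.645 + 0.842 = 2.487.
n = 2 × (2.487 / 0.85)² = 2 × 2.926² = 2 × 8.56 = 17.1.
Round up to the next whole participant.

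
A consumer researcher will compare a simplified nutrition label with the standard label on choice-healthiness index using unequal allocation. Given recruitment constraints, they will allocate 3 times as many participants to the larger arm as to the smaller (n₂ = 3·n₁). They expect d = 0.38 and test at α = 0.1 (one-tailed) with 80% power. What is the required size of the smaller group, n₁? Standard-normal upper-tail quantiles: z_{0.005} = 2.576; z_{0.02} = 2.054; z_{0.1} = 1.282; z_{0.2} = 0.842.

n₁ = 42

With allocation ratio k = n₂/n₁ = 3, Var(x̄₁−x̄₂) = σ²(1/n₁ + 1/(k·n₁)) = σ²·(k+1)/(k·n₁).
So n₁ = (1 + 1/k)·((z_{α} + z_β)/d)² = 1.333 × (2.124/0.38)².
n₁ = 1.333 × 31.24 = 41.7.
Round up: n₁ = 42, giving n₂ = 3 × 42 = 126.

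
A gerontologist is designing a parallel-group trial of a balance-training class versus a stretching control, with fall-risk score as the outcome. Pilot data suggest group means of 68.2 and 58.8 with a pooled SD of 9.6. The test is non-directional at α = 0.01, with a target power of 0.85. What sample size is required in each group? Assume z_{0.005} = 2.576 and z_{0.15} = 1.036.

Cohen's d = |M₁ − M₂| / SD_pooled = |68.2 − 58.8| / 9.6 = 9.4 / 9.6 = 0.979.
For two independent groups with equal n: n = 2·((z_{α/2} + z_β) / d)².
z_{α/2} + z_β = 2.576 + 1.036 = 3.612.
n = 2 × (3.612 / 0.979)² = 2 × 3.689² = 2 × 13.61 = 27.2.
Round up to the next whole participant.

n = 28 per group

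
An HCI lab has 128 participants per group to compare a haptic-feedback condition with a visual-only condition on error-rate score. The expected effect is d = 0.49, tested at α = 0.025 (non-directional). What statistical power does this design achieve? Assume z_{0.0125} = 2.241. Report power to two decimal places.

For two equal groups, power = Φ(d·√(n/2) − z_{α/2}).
d·√(n/2) = 0.49 × √(128/2) = 0.49 × 8.000 = 3.920.
z_β = 3.920 − 2.241 = 1.679.
Power = Φ(1.679) = 0.953.

power ≈ 0.95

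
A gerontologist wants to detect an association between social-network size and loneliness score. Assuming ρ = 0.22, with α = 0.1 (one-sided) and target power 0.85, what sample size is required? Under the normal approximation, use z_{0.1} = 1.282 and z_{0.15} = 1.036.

n = 111

Fisher's z: C = ½·ln((1+r)/(1−r)) = ½·ln(1.5641) = 0.2237.
n = ((z_{α} + z_β)/C)² + 3.
(1.282 + 1.036) / 0.2237 = 2.318 / 0.2237 = 10.362.
n = 10.362² + 3 = 107.37 + 3 = 110.4.
Round up.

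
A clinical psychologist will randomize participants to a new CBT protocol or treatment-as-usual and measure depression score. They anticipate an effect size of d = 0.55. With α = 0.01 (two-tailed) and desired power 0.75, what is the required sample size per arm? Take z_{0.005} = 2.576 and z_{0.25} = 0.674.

For two independent groups with equal n: n = 2·((z_{α/2} + z_β) / d)².
z_{α/2} + z_β = 2.576 + 0.674 = 3.250.
n = 2 × (3.250 / 0.55)² = 2 × 5.909² = 2 × 34.92 = 69.8.
Round up to the next whole participant.

n = 70 per group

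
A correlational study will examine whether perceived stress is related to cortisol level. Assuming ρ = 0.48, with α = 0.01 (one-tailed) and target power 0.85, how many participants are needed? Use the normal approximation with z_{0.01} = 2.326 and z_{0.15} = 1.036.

n = 45

Fisher's z: C = ½·ln((1+r)/(1−r)) = ½·ln(2.8462) = 0.5230.
n = ((z_{α} + z_β)/C)² + 3.
(2.326 + 1.036) / 0.5230 = 3.362 / 0.5230 = 6.428.
n = 6.428² + 3 = 41.32 + 3 = 44.3.
Round up.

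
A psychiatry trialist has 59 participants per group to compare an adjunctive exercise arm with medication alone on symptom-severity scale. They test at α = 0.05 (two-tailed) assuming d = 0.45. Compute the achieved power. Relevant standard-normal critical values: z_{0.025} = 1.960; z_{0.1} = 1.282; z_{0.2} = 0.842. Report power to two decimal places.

power ≈ 0.69

For two equal groups, power = Φ(d·√(n/2) − z_{α/2}).
d·√(n/2) = 0.45 × √(59/2) = 0.45 × 5.431 = 2.444.
z_β = 2.444 − 1.960 = 0.484.
Power = Φ(0.484) = 0.686.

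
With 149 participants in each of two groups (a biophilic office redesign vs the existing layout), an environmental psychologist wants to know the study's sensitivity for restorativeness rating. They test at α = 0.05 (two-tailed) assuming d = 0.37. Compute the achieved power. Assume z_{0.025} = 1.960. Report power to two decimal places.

power ≈ 0.89

For two equal groups, power = Φ(d·√(n/2) − z_{α/2}).
d·√(n/2) = 0.37 × √(149/2) = 0.37 × 8.631 = 3.194.
z_β = 3.194 − 1.960 = 1.234.
Power = Φ(1.234) = 0.891.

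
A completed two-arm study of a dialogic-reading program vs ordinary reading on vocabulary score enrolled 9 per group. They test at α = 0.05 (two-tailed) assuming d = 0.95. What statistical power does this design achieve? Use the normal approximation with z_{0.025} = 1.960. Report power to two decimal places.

power ≈ 0.52

For two equal groups, power = Φ(d·√(n/2) − z_{α/2}).
d·√(n/2) = 0.95 × √(9/2) = 0.95 × 2.121 = 2.015.
z_β = 2.015 − 1.960 = 0.055.
Power = Φ(0.055) = 0.522.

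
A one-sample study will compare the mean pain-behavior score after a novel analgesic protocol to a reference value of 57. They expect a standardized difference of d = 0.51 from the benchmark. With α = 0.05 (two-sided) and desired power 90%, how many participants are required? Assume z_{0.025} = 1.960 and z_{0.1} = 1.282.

n = 41

For a one-sample test: n = ((z_{α/2} + z_β) / d)².
z_{α/2} + z_β = 1.960 + 1.282 = 3.242.
n = (3.242 / 0.51)² = 6.357² = 40.41.
Round up.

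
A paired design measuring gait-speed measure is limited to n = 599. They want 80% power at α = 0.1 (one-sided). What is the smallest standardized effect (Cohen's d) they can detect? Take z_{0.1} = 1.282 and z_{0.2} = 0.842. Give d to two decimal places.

For a single sample (or paired design) of n = 599: d_min = (z_{α} + z_β)/√n.
z-sum = 1.282 + 0.842 = 2.124.
d_min = 2.124 / √599 = 2.124 / 24.474 = 0.087.

d_min ≈ 0.09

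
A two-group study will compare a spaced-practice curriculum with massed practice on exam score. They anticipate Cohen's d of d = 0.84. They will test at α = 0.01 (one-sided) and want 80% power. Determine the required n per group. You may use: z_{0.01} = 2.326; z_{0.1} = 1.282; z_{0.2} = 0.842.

For two independent groups with equal n: n = 2·((z_{α} + z_β) / d)².
z_{α} + z_β = 2.326 + 0.842 = 3.168.
n = 2 × (3.168 / 0.84)² = 2 × 3.771² = 2 × 14.22 = 28.4.
Round up to the next whole participant.

n = 29 per group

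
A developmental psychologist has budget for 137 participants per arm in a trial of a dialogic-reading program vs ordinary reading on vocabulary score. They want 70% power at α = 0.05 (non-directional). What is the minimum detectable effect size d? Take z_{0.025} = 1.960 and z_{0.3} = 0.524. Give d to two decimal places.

d_min ≈ 0.30

For two independent groups of n = 137 each: d_min = (z_{α/2} + z_β)·√(2/n).
z-sum = 1.960 + 0.524 = 2.484.
d_min = 2.484 × √(2/137) = 2.484 × 0.1208 = 0.300.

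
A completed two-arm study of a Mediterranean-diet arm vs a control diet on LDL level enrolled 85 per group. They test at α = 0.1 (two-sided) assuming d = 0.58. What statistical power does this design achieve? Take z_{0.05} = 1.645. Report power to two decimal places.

power ≈ 0.98

For two equal groups, power = Φ(d·√(n/2) − z_{α/2}).
d·√(n/2) = 0.58 × √(85/2) = 0.58 × 6.519 = 3.781.
z_β = 3.781 − 1.645 = 2.136.
Power = Φ(2.136) = 0.984.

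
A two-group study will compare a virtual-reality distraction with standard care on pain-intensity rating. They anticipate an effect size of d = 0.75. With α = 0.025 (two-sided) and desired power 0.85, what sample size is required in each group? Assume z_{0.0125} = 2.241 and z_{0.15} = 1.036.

For two independent groups with equal n: n = 2·((z_{α/2} + z_β) / d)².
z_{α/2} + z_β = 2.241 + 1.036 = 3.277.
n = 2 × (3.277 / 0.75)² = 2 × 4.369² = 2 × 19.09 = 38.2.
Round up to the next whole participant.

n = 39 per group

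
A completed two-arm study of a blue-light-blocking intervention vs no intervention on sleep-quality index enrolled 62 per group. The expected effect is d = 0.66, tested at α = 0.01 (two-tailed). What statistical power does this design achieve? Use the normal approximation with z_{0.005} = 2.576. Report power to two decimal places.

power ≈ 0.86

For two equal groups, power = Φ(d·√(n/2) − z_{α/2}).
d·√(n/2) = 0.66 × √(62/2) = 0.66 × 5.568 = 3.675.
z_β = 3.675 − 2.576 = 1.099.
Power = Φ(1.099) = 0.864.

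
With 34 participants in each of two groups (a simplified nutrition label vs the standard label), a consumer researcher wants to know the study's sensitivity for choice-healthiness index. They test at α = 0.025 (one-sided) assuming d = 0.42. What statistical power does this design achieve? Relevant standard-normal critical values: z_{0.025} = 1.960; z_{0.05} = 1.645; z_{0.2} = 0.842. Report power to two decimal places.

For two equal groups, power = Φ(d·√(n/2) − z_{α}).
d·√(n/2) = 0.42 × √(34/2) = 0.42 × 4.123 = 1.732.
z_β = 1.732 − 1.960 = -0.228.
Power = Φ(-0.228) = 0.410.

power ≈ 0.41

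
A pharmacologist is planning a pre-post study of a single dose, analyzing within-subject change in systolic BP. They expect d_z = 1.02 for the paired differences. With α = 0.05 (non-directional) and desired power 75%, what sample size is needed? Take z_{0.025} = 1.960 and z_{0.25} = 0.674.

For a paired (one-sample on differences) test: n = ((z_{α/2} + z_β) / d)².
z_{α/2} + z_β = 1.960 + 0.674 = 2.634.
n = (2.634 / 1.02)² = 2.582² = 6.67.
Round up.

n = 7 pairs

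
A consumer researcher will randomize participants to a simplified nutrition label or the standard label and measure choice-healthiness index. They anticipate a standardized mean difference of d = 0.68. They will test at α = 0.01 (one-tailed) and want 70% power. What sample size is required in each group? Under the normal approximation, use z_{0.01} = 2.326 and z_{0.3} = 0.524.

For two independent groups with equal n: n = 2·((z_{α} + z_β) / d)².
z_{α} + z_β = 2.326 + 0.524 = 2.850.
n = 2 × (2.850 / 0.68)² = 2 × 4.191² = 2 × 17.57 = 35.1.
Round up to the next whole participant.

n = 36 per group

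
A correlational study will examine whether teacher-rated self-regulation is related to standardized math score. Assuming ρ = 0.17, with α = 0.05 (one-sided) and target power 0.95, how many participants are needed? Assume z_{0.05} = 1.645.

Fisher's z: C = ½·ln((1+r)/(1−r)) = ½·ln(1.4096) = 0.1717.
n = ((z_{α} + z_β)/C)² + 3.
(1.645 + 1.645) / 0.1717 = 3.290 / 0.1717 = 19.161.
n = 19.161² + 3 = 367.16 + 3 = 370.2.
Round up.

n = 371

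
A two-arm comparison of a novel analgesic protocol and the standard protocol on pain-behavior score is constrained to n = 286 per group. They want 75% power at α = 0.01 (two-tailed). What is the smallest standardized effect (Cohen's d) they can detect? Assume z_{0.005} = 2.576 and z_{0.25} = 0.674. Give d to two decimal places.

d_min ≈ 0.27

For two independent groups of n = 286 each: d_min = (z_{α/2} + z_β)·√(2/n).
z-sum = 2.576 + 0.674 = 3.250.
d_min = 3.250 × √(2/286) = 3.250 × 0.0836 = 0.272.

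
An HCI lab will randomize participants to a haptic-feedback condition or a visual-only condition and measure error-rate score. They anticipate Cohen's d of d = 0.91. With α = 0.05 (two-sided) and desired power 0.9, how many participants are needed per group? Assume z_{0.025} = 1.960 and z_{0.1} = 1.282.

n = 26 per group

For two independent groups with equal n: n = 2·((z_{α/2} + z_β) / d)².
z_{α/2} + z_β = 1.960 + 1.282 = 3.242.
n = 2 × (3.242 / 0.91)² = 2 × 3.563² = 2 × 12.69 = 25.4.
Round up to the next whole participant.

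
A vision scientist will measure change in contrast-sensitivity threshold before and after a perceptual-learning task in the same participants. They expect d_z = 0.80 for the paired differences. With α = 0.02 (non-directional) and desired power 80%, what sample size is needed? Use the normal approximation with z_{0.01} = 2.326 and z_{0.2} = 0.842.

n = 16 pairs

For a paired (one-sample on differences) test: n = ((z_{α/2} + z_β) / d)².
z_{α/2} + z_β = 2.326 + 0.842 = 3.168.
n = (3.168 / 0.80)² = 3.960² = 15.68.
Round up.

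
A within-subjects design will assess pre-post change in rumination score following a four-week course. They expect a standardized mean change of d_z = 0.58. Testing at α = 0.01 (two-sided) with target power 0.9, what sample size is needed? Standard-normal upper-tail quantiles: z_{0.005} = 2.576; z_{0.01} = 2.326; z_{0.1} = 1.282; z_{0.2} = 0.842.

For a paired (one-sample on differences) test: n = ((z_{α/2} + z_β) / d)².
z_{α/2} + z_β = 2.576 + 1.282 = 3.858.
n = (3.858 / 0.58)² = 6.652² = 44.25.
Round up.

n = 45 pairs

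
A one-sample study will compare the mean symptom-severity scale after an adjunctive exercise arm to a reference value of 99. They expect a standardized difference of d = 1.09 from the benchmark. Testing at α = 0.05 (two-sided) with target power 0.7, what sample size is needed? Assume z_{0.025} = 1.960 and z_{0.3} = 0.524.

n = 6

For a one-sample test: n = ((z_{α/2} + z_β) / d)².
z_{α/2} + z_β = 1.960 + 0.524 = 2.484.
n = (2.484 / 1.09)² = 2.279² = 5.19.
Round up.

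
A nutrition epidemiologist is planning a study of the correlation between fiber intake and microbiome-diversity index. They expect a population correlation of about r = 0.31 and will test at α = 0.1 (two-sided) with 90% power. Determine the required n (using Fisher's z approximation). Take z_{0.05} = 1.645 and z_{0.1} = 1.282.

n = 87

Fisher's z: C = ½·ln((1+r)/(1−r)) = ½·ln(1.8986) = 0.3205.
n = ((z_{α/2} + z_β)/C)² + 3.
(1.645 + 1.282) / 0.3205 = 2.927 / 0.3205 = 9.133.
n = 9.133² + 3 = 83.40 + 3 = 86.4.
Round up.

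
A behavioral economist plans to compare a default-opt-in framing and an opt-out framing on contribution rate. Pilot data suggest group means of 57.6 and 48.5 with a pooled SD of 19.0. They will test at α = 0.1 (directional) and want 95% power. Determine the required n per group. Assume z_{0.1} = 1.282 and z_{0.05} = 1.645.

n = 75 per group

Cohen's d = |M₁ − M₂| / SD_pooled = |57.6 − 48.5| / 19.0 = 9.1 / 19.0 = 0.479.
For two independent groups with equal n: n = 2·((z_{α} + z_β) / d)².
z_{α} + z_β = 1.282 + 1.645 = 2.927.
n = 2 × (2.927 / 0.479)² = 2 × 6.111² = 2 × 37.34 = 74.7.
Round up to the next whole participant.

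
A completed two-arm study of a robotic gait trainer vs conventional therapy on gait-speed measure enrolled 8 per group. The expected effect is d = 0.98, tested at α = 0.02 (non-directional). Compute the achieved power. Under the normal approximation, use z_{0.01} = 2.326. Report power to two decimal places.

For two equal groups, power = Φ(d·√(n/2) − z_{α/2}).
d·√(n/2) = 0.98 × √(8/2) = 0.98 × 2.000 = 1.960.
z_β = 1.960 − 2.326 = -0.366.
Power = Φ(-0.366) = 0.357.

power ≈ 0.36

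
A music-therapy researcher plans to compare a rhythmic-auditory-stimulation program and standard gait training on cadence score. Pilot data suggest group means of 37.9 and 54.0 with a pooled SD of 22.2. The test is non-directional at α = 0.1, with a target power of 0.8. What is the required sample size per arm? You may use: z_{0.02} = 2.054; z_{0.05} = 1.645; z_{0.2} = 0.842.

Cohen's d = |M₁ − M₂| / SD_pooled = |37.9 − 54.0| / 22.2 = 16.1 / 22.2 = 0.725.
For two independent groups with equal n: n = 2·((z_{α/2} + z_β) / d)².
z_{α/2} + z_β = 1.645 + 0.842 = 2.487.
n = 2 × (2.487 / 0.725)² = 2 × 3.430² = 2 × 11.77 = 23.5.
Round up to the next whole participant.

n = 24 per group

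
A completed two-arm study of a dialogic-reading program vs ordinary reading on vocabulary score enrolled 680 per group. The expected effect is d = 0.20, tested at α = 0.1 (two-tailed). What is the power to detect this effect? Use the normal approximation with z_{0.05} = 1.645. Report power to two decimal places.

For two equal groups, power = Φ(d·√(n/2) − z_{α/2}).
d·√(n/2) = 0.20 × √(680/2) = 0.20 × 18.439 = 3.688.
z_β = 3.688 − 1.645 = 2.043.
Power = Φ(2.043) = 0.979.

power ≈ 0.98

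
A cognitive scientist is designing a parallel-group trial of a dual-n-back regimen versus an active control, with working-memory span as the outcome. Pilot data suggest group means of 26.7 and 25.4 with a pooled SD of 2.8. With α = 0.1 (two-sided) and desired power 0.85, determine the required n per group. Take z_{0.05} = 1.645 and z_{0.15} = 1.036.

n = 67 per group

Cohen's d = |M₁ − M₂| / SD_pooled = |26.7 − 25.4| / 2.8 = 1.3 / 2.8 = 0.464.
For two independent groups with equal n: n = 2·((z_{α/2} + z_β) / d)².
z_{α/2} + z_β = 1.645 + 1.036 = 2.681.
n = 2 × (2.681 / 0.464)² = 2 × 5.778² = 2 × 33.39 = 66.8.
Round up to the next whole participant.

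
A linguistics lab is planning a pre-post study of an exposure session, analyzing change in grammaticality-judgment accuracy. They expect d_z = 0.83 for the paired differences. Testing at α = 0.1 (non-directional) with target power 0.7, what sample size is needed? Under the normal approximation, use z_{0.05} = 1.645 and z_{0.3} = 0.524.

For a paired (one-sample on differences) test: n = ((z_{α/2} + z_β) / d)².
z_{α/2} + z_β = 1.645 + 0.524 = 2.169.
n = (2.169 / 0.83)² = 2.613² = 6.83.
Round up.

n = 7 pairs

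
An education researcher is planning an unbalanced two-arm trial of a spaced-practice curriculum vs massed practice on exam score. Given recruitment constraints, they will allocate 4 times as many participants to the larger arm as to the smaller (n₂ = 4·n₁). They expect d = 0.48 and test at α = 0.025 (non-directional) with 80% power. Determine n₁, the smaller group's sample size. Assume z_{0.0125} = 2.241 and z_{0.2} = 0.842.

n₁ = 52

With allocation ratio k = n₂/n₁ = 4, Var(x̄₁−x̄₂) = σ²(1/n₁ + 1/(k·n₁)) = σ²·(k+1)/(k·n₁).
So n₁ = (1 + 1/k)·((z_{α/2} + z_β)/d)² = 1.250 × (3.083/0.48)².
n₁ = 1.250 × 41.25 = 51.6.
Round up: n₁ = 52, giving n₂ = 4 × 52 = 208.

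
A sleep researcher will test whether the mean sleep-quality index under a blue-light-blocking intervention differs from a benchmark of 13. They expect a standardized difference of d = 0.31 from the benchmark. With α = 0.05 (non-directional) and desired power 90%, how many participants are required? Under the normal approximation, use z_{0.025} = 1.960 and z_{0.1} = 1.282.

For a one-sample test: n = ((z_{α/2} + z_β) / d)².
z_{α/2} + z_β = 1.960 + 1.282 = 3.242.
n = (3.242 / 0.31)² = 10.458² = 109.37.
Round up.

n = 110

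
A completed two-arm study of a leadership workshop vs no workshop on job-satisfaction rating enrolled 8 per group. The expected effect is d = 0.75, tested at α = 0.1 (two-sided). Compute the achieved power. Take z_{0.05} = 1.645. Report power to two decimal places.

power ≈ 0.44

For two equal groups, power = Φ(d·√(n/2) − z_{α/2}).
d·√(n/2) = 0.75 × √(8/2) = 0.75 × 2.000 = 1.500.
z_β = 1.500 − 1.645 = -0.145.
Power = Φ(-0.145) = 0.442.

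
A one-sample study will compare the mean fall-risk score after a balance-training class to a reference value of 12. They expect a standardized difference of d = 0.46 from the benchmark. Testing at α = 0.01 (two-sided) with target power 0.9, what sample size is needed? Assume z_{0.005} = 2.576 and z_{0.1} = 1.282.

n = 71

For a one-sample test: n = ((z_{α/2} + z_β) / d)².
z_{α/2} + z_β = 2.576 + 1.282 = 3.858.
n = (3.858 / 0.46)² = 8.387² = 70.34.
Round up.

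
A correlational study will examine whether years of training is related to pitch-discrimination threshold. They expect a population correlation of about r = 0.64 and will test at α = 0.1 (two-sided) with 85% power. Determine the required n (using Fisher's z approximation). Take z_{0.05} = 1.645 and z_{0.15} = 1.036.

Fisher's z: C = ½·ln((1+r)/(1−r)) = ½·ln(4.5556) = 0.7582.
n = ((z_{α/2} + z_β)/C)² + 3.
(1.645 + 1.036) / 0.7582 = 2.681 / 0.7582 = 3.536.
n = 3.536² + 3 = 12.50 + 3 = 15.5.
Round up.

n = 16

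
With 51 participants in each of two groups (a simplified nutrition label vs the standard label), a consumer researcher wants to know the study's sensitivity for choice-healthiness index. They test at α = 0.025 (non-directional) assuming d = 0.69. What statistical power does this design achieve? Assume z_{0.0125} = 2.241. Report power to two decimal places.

For two equal groups, power = Φ(d·√(n/2) − z_{α/2}).
d·√(n/2) = 0.69 × √(51/2) = 0.69 × 5.050 = 3.484.
z_β = 3.484 − 2.241 = 1.243.
Power = Φ(1.243) = 0.893.

power ≈ 0.89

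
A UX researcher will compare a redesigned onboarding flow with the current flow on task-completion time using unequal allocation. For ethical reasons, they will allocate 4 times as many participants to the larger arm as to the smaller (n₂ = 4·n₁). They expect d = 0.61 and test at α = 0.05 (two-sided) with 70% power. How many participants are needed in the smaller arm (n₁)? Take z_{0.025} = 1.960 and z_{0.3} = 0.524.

n₁ = 21

With allocation ratio k = n₂/n₁ = 4, Var(x̄₁−x̄₂) = σ²(1/n₁ + 1/(k·n₁)) = σ²·(k+1)/(k·n₁).
So n₁ = (1 + 1/k)·((z_{α/2} + z_β)/d)² = 1.250 × (2.484/0.61)².
n₁ = 1.250 × 16.58 = 20.7.
Round up: n₁ = 21, giving n₂ = 4 × 21 = 84.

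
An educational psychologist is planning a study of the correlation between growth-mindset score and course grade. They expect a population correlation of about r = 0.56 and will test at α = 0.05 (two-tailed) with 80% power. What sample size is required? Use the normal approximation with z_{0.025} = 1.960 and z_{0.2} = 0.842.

n = 23

Fisher's z: C = ½·ln((1+r)/(1−r)) = ½·ln(3.5455) = 0.6328.
n = ((z_{α/2} + z_β)/C)² + 3.
(1.960 + 0.842) / 0.6328 = 2.802 / 0.6328 = 4.428.
n = 4.428² + 3 = 19.61 + 3 = 22.6.
Round up.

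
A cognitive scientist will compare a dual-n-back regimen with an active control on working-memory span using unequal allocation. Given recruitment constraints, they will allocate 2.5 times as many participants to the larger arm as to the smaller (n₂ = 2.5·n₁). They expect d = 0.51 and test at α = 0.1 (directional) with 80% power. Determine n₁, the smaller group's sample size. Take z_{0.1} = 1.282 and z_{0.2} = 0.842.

n₁ = 25

With allocation ratio k = n₂/n₁ = 2.5, Var(x̄₁−x̄₂) = σ²(1/n₁ + 1/(k·n₁)) = σ²·(k+1)/(k·n₁).
So n₁ = (1 + 1/k)·((z_{α} + z_β)/d)² = 1.400 × (2.124/0.51)².
n₁ = 1.400 × 17.34 = 24.3.
Round up: n₁ = 25, giving n₂ = ⌈2.5 × 25⌉ = ⌈62.5⌉ = 63.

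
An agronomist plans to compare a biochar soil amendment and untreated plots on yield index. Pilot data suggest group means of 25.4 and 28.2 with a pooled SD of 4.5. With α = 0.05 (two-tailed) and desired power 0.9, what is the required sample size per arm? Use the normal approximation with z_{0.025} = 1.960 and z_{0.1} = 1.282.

n = 55 per group

Cohen's d = |M₁ − M₂| / SD_pooled = |25.4 − 28.2| / 4.5 = 2.8 / 4.5 = 0.622.
For two independent groups with equal n: n = 2·((z_{α/2} + z_β) / d)².
z_{α/2} + z_β = 1.960 + 1.282 = 3.242.
n = 2 × (3.242 / 0.622)² = 2 × 5.212² = 2 × 27.17 = 54.3.
Round up to the next whole participant.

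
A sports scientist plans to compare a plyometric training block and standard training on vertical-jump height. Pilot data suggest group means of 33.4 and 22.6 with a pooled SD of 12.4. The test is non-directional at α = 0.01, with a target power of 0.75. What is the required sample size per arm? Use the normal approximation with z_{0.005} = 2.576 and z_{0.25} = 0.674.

n = 28 per group

Cohen's d = |M₁ − M₂| / SD_pooled = |33.4 − 22.6| / 12.4 = 10.8 / 12.4 = 0.871.
For two independent groups with equal n: n = 2·((z_{α/2} + z_β) / d)².
z_{α/2} + z_β = 2.576 + 0.674 = 3.250.
n = 2 × (3.250 / 0.871)² = 2 × 3.731² = 2 × 13.92 = 27.8.
Round up to the next whole participant.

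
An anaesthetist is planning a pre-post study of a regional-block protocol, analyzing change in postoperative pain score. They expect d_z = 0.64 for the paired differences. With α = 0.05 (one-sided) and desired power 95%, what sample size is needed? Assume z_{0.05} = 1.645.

For a paired (one-sample on differences) test: n = ((z_{α} + z_β) / d)².
z_{α} + z_β = 1.645 + 1.645 = 3.290.
n = (3.290 / 0.64)² = 5.141² = 26.43.
Round up.

n = 27 pairs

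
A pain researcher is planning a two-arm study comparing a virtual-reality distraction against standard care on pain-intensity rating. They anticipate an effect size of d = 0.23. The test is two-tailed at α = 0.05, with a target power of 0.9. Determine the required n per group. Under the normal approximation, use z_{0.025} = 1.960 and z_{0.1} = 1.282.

For two independent groups with equal n: n = 2·((z_{α/2} + z_β) / d)².
z_{α/2} + z_β = 1.960 + 1.282 = 3.242.
n = 2 × (3.242 / 0.23)² = 2 × 14.096² = 2 × 198.69 = 397.4.
Round up to the next whole participant.

n = 398 per group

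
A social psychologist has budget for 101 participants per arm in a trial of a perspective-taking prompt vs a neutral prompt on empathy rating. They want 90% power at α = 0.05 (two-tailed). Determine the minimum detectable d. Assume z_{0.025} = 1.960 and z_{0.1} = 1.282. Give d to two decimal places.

For two independent groups of n = 101 each: d_min = (z_{α/2} + z_β)·√(2/n).
z-sum = 1.960 + 1.282 = 3.242.
d_min = 3.242 × √(2/101) = 3.242 × 0.1407 = 0.456.

d_min ≈ 0.46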